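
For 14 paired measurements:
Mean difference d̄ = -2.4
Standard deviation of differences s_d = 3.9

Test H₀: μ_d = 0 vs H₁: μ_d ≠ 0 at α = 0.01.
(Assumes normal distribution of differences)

Answer: t = -2.3026, fail to reject H₀

Derivation:
df = n - 1 = 13
SE = s_d/√n = 3.9/√14 = 1.0423
t = d̄/SE = -2.4/1.0423 = -2.3026
Critical value: t_{0.005,13} = ±3.012
p-value ≈ 0.0385
Decision: fail to reject H₀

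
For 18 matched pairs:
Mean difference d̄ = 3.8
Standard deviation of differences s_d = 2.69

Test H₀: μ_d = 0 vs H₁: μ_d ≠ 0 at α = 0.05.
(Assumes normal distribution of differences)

Answer: t = 5.9937, reject H₀

Derivation:
df = n - 1 = 17
SE = s_d/√n = 2.69/√18 = 0.6340
t = d̄/SE = 3.8/0.6340 = 5.9937
Critical value: t_{0.025,17} = ±2.110
p-value < 0.0001
Decision: reject H₀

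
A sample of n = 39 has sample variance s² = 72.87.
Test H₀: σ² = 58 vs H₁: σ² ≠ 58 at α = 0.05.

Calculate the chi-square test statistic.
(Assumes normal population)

df = n - 1 = 38
χ² = (n-1)s²/σ₀² = 38×72.87/58 = 47.7424
Critical values: χ²_{0.975,38} = 22.878, χ²_{0.025,38} = 56.896
Rejection region: χ² < 22.878 or χ² > 56.896
Decision: fail to reject H₀

Answer: χ² = 47.7424, fail to reject H₀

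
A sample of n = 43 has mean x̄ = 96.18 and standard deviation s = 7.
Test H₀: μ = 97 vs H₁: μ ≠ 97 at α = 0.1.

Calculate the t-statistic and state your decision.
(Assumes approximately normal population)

Answer: t = -0.7681, fail to reject H₀

Derivation:
df = n - 1 = 42
SE = s/√n = 7/√43 = 1.0675
t = (x̄ - μ₀)/SE = (96.18 - 97)/1.0675 = -0.7681
Critical value: t_{0.05,42} = ±1.682
p-value ≈ 0.4467
Decision: fail to reject H₀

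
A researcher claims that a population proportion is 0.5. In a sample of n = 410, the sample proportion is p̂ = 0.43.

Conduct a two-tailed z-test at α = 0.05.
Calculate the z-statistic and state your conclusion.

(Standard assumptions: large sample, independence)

Answer: z = -2.8348, reject H₀

Derivation:
H₀: p = 0.5, H₁: p ≠ 0.5
Standard error: SE = √(p₀(1-p₀)/n) = √(0.5×0.5/410) = 0.024693
z-statistic: z = (p̂ - p₀)/SE = (0.43 - 0.5)/0.024693 = -2.8348
Critical value: z_0.025 = ±1.960
p-value = 0.0046
Decision: reject H₀ at α = 0.05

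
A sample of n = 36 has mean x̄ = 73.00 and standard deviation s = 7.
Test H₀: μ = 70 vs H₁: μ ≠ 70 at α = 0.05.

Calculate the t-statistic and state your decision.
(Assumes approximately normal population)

Answer: t = 2.5714, reject H₀

Derivation:
df = n - 1 = 35
SE = s/√n = 7/√36 = 1.1667
t = (x̄ - μ₀)/SE = (73.00 - 70)/1.1667 = 2.5714
Critical value: t_{0.025,35} = ±2.030
p-value ≈ 0.0145
Decision: reject H₀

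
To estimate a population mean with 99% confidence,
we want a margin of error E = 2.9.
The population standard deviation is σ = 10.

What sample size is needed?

Answer: n = 79

Derivation:
z_0.005 = 2.576
n = (z×σ/E)² = (2.576×10/2.9)²
n = 78.9034
Round up: n = 79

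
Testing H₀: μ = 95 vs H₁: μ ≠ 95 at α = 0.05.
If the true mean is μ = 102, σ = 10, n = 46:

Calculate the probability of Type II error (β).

Answer: β ≈ 0.0027

Derivation:
SE = σ/√n = 10/√46 = 1.4744
Critical values: μ₀ ± z_0.025×SE = 95 ± 1.960×1.4744
Acceptance region: (92.1102, 97.8898)
Under H₁ (μ = 102): z_high = (97.8898 - 102)/1.4744 = -2.7877, z_low = (92.1102 - 102)/1.4744 = -6.7077
β = P(not reject | H₁) = Φ(-2.7877) - Φ(-6.7077) ≈ 0.0027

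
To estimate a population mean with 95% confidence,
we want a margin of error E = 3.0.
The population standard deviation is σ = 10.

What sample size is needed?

z_0.025 = 1.960
n = (z×σ/E)² = (1.960×10/3.0)²
n = 42.6844
Round up: n = 43

Answer: n = 43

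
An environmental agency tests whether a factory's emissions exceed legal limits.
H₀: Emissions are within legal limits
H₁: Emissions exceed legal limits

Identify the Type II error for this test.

Answer: Failing to cite a factory whose emissions actually exceed the limit

Derivation:
Type I error: rejecting H₀ when it is actually true (false positive).
Type II error: failing to reject H₀ when H₁ is actually true (false negative).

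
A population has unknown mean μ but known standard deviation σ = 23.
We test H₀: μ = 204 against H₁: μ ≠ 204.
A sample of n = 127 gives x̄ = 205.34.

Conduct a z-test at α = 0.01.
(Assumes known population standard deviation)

Standard error: SE = σ/√n = 23/√127 = 2.0409
z-statistic: z = (x̄ - μ₀)/SE = (205.34 - 204)/2.0409 = 0.6566
Critical value: ±2.576
p-value = 0.5114
Decision: fail to reject H₀

Answer: z = 0.6566, fail to reject H₀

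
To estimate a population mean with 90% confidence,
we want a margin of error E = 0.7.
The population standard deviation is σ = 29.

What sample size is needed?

Answer: n = 4645

Derivation:
z_0.05 = 1.645
n = (z×σ/E)² = (1.645×29/0.7)²
n = 4644.4225
Round up: n = 4645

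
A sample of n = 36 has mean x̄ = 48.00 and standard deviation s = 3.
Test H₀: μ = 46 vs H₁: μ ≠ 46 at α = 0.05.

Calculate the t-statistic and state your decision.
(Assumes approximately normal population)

df = n - 1 = 35
SE = s/√n = 3/√36 = 0.5000
t = (x̄ - μ₀)/SE = (48.00 - 46)/0.5000 = 4.0000
Critical value: t_{0.025,35} = ±2.030
p-value ≈ 0.0003
Decision: reject H₀

Answer: t = 4.0000, reject H₀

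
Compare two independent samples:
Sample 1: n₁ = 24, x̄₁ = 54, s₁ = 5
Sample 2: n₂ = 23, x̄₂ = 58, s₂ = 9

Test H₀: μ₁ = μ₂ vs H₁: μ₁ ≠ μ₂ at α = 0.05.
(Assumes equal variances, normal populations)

Answer: t = -1.8941, fail to reject H₀

Derivation:
Pooled variance: s²_p = [23×5² + 22×9²]/(45) = 52.3778
s_p = 7.2373
SE = s_p×√(1/n₁ + 1/n₂) = 7.2373×√(1/24 + 1/23) = 2.1118
t = (x̄₁ - x̄₂)/SE = (54 - 58)/2.1118 = -1.8941
df = 45, t-critical = ±2.014
Decision: fail to reject H₀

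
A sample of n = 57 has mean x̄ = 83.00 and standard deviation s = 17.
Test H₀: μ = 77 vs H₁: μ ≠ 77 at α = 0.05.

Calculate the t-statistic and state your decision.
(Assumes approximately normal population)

df = n - 1 = 56
SE = s/√n = 17/√57 = 2.2517
t = (x̄ - μ₀)/SE = (83.00 - 77)/2.2517 = 2.6647
Critical value: t_{0.025,56} = ±2.003
p-value ≈ 0.0100
Decision: reject H₀

Answer: t = 2.6647, reject H₀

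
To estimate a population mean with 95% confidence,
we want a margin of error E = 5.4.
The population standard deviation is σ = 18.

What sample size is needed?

Answer: n = 43

Derivation:
z_0.025 = 1.960
n = (z×σ/E)² = (1.960×18/5.4)²
n = 42.6844
Round up: n = 43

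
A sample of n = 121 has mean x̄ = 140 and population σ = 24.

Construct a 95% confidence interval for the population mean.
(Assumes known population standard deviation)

Confidence level: 95%, α = 0.05
z_0.025 = 1.960
SE = σ/√n = 24/√121 = 2.1818
Margin of error = 1.960 × 2.1818 = 4.2763
CI: x̄ ± margin = 140 ± 4.2763
CI: (135.7237, 144.2763)

Answer: (135.7237, 144.2763)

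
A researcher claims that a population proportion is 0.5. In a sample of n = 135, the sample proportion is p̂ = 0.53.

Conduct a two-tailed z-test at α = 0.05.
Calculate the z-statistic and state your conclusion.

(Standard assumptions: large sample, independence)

Answer: z = 0.6971, fail to reject H₀

Derivation:
H₀: p = 0.5, H₁: p ≠ 0.5
Standard error: SE = √(p₀(1-p₀)/n) = √(0.5×0.5/135) = 0.043033
z-statistic: z = (p̂ - p₀)/SE = (0.53 - 0.5)/0.043033 = 0.6971
Critical value: z_0.025 = ±1.960
p-value = 0.4857
Decision: fail to reject H₀ at α = 0.05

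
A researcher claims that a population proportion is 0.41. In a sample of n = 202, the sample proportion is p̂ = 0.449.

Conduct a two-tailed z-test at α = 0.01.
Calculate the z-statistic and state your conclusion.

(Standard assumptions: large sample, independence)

Answer: z = 1.1270, fail to reject H₀

Derivation:
H₀: p = 0.41, H₁: p ≠ 0.41
Standard error: SE = √(p₀(1-p₀)/n) = √(0.41×0.59/202) = 0.034605
z-statistic: z = (p̂ - p₀)/SE = (0.449 - 0.41)/0.034605 = 1.1270
Critical value: z_0.005 = ±2.576
p-value = 0.2597
Decision: fail to reject H₀ at α = 0.01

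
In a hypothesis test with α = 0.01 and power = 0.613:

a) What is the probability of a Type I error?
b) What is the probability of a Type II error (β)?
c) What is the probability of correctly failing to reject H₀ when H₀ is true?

a) Type I error probability = α = 0.01
b) Power = P(reject H₀ | H₁ true) = 1 - β = 0.613, so Type II error probability = β = 1 - Power = 0.387
c) P(fail to reject H₀ | H₀ true) = 1 - α = 0.99

Answer: a) 0.01, b) 0.387, c) 0.99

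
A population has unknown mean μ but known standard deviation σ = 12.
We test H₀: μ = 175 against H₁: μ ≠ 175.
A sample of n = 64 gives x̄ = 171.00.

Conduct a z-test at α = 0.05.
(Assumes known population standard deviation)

Standard error: SE = σ/√n = 12/√64 = 1.5000
z-statistic: z = (x̄ - μ₀)/SE = (171.00 - 175)/1.5000 = -2.6667
Critical value: ±1.960
p-value = 0.0077
Decision: reject H₀

Answer: z = -2.6667, reject H₀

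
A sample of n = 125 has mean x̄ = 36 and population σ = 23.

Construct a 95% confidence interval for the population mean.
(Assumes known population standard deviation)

Answer: (31.9679, 40.0321)

Derivation:
Confidence level: 95%, α = 0.05
z_0.025 = 1.960
SE = σ/√n = 23/√125 = 2.0572
Margin of error = 1.960 × 2.0572 = 4.0321
CI: x̄ ± margin = 36 ± 4.0321
CI: (31.9679, 40.0321)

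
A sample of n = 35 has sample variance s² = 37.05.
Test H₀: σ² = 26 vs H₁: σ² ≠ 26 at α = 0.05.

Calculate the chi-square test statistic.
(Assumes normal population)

Answer: χ² = 48.4500, fail to reject H₀

Derivation:
df = n - 1 = 34
χ² = (n-1)s²/σ₀² = 34×37.05/26 = 48.4500
Critical values: χ²_{0.975,34} = 19.806, χ²_{0.025,34} = 51.966
Rejection region: χ² < 19.806 or χ² > 51.966
Decision: fail to reject H₀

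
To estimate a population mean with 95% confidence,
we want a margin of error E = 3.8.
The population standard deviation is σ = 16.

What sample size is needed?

z_0.025 = 1.960
n = (z×σ/E)² = (1.960×16/3.8)²
n = 68.1059
Round up: n = 69

Answer: n = 69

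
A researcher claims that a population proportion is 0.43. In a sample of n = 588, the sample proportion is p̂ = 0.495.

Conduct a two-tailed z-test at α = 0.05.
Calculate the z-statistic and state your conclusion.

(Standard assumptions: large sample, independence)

Answer: z = 3.1836, reject H₀

Derivation:
H₀: p = 0.43, H₁: p ≠ 0.43
Standard error: SE = √(p₀(1-p₀)/n) = √(0.43×0.57/588) = 0.020417
z-statistic: z = (p̂ - p₀)/SE = (0.495 - 0.43)/0.020417 = 3.1836
Critical value: z_0.025 = ±1.960
p-value = 0.0015
Decision: reject H₀ at α = 0.05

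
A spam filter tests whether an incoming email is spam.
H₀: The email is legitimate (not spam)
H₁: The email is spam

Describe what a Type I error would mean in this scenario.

Answer: Marking a legitimate email as spam

Derivation:
Type I error (α): Rejecting H₀ when H₀ is true
Type II error (β): Failing to reject H₀ when H₁ is true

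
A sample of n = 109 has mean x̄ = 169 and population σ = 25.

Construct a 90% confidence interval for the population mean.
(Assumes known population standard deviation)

Confidence level: 90%, α = 0.1
z_0.05 = 1.645
SE = σ/√n = 25/√109 = 2.3946
Margin of error = 1.645 × 2.3946 = 3.9391
CI: x̄ ± margin = 169 ± 3.9391
CI: (165.0609, 172.9391)

Answer: (165.0609, 172.9391)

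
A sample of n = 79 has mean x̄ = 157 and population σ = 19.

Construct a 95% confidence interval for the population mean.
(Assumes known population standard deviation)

Answer: (152.8101, 161.1899)

Derivation:
Confidence level: 95%, α = 0.05
z_0.025 = 1.960
SE = σ/√n = 19/√79 = 2.1377
Margin of error = 1.960 × 2.1377 = 4.1899
CI: x̄ ± margin = 157 ± 4.1899
CI: (152.8101, 161.1899)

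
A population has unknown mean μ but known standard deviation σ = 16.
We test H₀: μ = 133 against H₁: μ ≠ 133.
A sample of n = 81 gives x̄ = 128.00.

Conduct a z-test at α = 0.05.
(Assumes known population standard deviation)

Answer: z = -2.8125, reject H₀

Derivation:
Standard error: SE = σ/√n = 16/√81 = 1.7778
z-statistic: z = (x̄ - μ₀)/SE = (128.00 - 133)/1.7778 = -2.8125
Critical value: ±1.960
p-value = 0.0049
Decision: reject H₀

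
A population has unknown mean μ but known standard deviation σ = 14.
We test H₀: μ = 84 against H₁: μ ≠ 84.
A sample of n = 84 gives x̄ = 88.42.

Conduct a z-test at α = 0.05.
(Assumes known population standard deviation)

Standard error: SE = σ/√n = 14/√84 = 1.5275
z-statistic: z = (x̄ - μ₀)/SE = (88.42 - 84)/1.5275 = 2.8936
Critical value: ±1.960
p-value = 0.0038
Decision: reject H₀

Answer: z = 2.8936, reject H₀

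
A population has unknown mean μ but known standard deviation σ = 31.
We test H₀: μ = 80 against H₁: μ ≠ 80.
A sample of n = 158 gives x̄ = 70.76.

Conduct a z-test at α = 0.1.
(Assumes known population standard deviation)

Answer: z = -3.7467, reject H₀

Derivation:
Standard error: SE = σ/√n = 31/√158 = 2.4662
z-statistic: z = (x̄ - μ₀)/SE = (70.76 - 80)/2.4662 = -3.7467
Critical value: ±1.645
p-value = 0.0002
Decision: reject H₀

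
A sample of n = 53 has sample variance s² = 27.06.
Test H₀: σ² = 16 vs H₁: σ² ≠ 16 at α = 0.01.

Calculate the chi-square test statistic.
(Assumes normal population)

df = n - 1 = 52
χ² = (n-1)s²/σ₀² = 52×27.06/16 = 87.9450
Critical values: χ²_{0.995,52} = 29.481, χ²_{0.005,52} = 82.001
Rejection region: χ² < 29.481 or χ² > 82.001
Decision: reject H₀

Answer: χ² = 87.9450, reject H₀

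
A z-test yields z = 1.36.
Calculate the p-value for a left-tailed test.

Answer: p-value ≈ 0.9131

Derivation:
For z = 1.36:
p = P(Z < 1.36) = Φ(1.36) = 0.9131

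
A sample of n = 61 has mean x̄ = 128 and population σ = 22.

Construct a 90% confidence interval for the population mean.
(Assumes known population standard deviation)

Answer: (123.3664, 132.6336)

Derivation:
Confidence level: 90%, α = 0.1
z_0.05 = 1.645
SE = σ/√n = 22/√61 = 2.8168
Margin of error = 1.645 × 2.8168 = 4.6336
CI: x̄ ± margin = 128 ± 4.6336
CI: (123.3664, 132.6336)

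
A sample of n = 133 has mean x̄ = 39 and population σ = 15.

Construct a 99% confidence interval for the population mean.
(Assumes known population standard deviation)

Confidence level: 99%, α = 0.01
z_0.005 = 2.576
SE = σ/√n = 15/√133 = 1.3007
Margin of error = 2.576 × 1.3007 = 3.3506
CI: x̄ ± margin = 39 ± 3.3506
CI: (35.6494, 42.3506)

Answer: (35.6494, 42.3506)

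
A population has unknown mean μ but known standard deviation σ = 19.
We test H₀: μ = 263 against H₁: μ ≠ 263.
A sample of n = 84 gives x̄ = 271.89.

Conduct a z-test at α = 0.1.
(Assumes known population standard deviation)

Answer: z = 4.2883, reject H₀

Derivation:
Standard error: SE = σ/√n = 19/√84 = 2.0731
z-statistic: z = (x̄ - μ₀)/SE = (271.89 - 263)/2.0731 = 4.2883
Critical value: ±1.645
p-value < 0.0001
Decision: reject H₀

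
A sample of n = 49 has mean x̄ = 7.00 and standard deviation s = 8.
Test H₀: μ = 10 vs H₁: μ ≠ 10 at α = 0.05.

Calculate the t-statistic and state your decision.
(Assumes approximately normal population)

df = n - 1 = 48
SE = s/√n = 8/√49 = 1.1429
t = (x̄ - μ₀)/SE = (7.00 - 10)/1.1429 = -2.6249
Critical value: t_{0.025,48} = ±2.011
p-value ≈ 0.0116
Decision: reject H₀

Answer: t = -2.6249, reject H₀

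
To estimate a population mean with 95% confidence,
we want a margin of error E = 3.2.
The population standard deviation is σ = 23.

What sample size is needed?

z_0.025 = 1.960
n = (z×σ/E)² = (1.960×23/3.2)²
n = 198.4577
Round up: n = 199

Answer: n = 199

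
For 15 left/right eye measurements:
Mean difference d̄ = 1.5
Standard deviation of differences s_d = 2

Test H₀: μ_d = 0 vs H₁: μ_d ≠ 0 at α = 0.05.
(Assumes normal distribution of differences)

Answer: t = 2.9047, reject H₀

Derivation:
df = n - 1 = 14
SE = s_d/√n = 2/√15 = 0.5164
t = d̄/SE = 1.5/0.5164 = 2.9047
Critical value: t_{0.025,14} = ±2.145
p-value ≈ 0.0115
Decision: reject H₀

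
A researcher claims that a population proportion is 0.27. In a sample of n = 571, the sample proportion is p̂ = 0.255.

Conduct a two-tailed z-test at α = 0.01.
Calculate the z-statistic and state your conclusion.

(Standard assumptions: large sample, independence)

Answer: z = -0.8074, fail to reject H₀

Derivation:
H₀: p = 0.27, H₁: p ≠ 0.27
Standard error: SE = √(p₀(1-p₀)/n) = √(0.27×0.73/571) = 0.018579
z-statistic: z = (p̂ - p₀)/SE = (0.255 - 0.27)/0.018579 = -0.8074
Critical value: z_0.005 = ±2.576
p-value = 0.4194
Decision: fail to reject H₀ at α = 0.01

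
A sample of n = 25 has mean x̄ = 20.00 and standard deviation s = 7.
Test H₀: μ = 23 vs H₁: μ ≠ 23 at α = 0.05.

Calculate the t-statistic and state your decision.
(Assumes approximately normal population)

Answer: t = -2.1429, reject H₀

Derivation:
df = n - 1 = 24
SE = s/√n = 7/√25 = 1.4000
t = (x̄ - μ₀)/SE = (20.00 - 23)/1.4000 = -2.1429
Critical value: t_{0.025,24} = ±2.064
p-value ≈ 0.0425
Decision: reject H₀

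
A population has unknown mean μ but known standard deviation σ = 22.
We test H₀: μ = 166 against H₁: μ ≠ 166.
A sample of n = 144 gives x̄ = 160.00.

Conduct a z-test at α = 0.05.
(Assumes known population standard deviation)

Standard error: SE = σ/√n = 22/√144 = 1.8333
z-statistic: z = (x̄ - μ₀)/SE = (160.00 - 166)/1.8333 = -3.2728
Critical value: ±1.960
p-value = 0.0011
Decision: reject H₀

Answer: z = -3.2728, reject H₀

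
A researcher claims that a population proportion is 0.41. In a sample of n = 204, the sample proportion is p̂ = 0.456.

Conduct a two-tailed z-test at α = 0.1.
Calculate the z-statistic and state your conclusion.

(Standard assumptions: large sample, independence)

Answer: z = 1.3359, fail to reject H₀

Derivation:
H₀: p = 0.41, H₁: p ≠ 0.41
Standard error: SE = √(p₀(1-p₀)/n) = √(0.41×0.59/204) = 0.034435
z-statistic: z = (p̂ - p₀)/SE = (0.456 - 0.41)/0.034435 = 1.3359
Critical value: z_0.05 = ±1.645
p-value = 0.1816
Decision: fail to reject H₀ at α = 0.1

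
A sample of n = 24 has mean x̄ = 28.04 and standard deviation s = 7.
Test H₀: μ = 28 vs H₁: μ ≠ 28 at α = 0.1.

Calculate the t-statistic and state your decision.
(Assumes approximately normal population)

df = n - 1 = 23
SE = s/√n = 7/√24 = 1.4289
t = (x̄ - μ₀)/SE = (28.04 - 28)/1.4289 = 0.0280
Critical value: t_{0.05,23} = ±1.714
p-value ≈ 0.9779
Decision: fail to reject H₀

Answer: t = 0.0280, fail to reject H₀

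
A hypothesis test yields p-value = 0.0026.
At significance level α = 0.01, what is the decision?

Answer: reject H₀

Derivation:
Compare p-value to α:
0.0026 < 0.01
Decision: reject H₀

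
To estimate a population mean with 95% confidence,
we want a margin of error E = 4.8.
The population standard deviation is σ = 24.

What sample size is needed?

z_0.025 = 1.960
n = (z×σ/E)² = (1.960×24/4.8)²
n = 96.0400
Round up: n = 97

Answer: n = 97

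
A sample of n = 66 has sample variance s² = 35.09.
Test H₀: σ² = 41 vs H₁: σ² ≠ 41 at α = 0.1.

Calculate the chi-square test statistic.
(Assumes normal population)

df = n - 1 = 65
χ² = (n-1)s²/σ₀² = 65×35.09/41 = 55.6305
Critical values: χ²_{0.95,65} = 47.450, χ²_{0.05,65} = 84.821
Rejection region: χ² < 47.450 or χ² > 84.821
Decision: fail to reject H₀

Answer: χ² = 55.6305, fail to reject H₀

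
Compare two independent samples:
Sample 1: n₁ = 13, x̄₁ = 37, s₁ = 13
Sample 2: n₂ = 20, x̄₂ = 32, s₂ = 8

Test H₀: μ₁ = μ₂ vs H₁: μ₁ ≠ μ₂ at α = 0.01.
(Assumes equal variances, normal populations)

Answer: t = 1.3720, fail to reject H₀

Derivation:
Pooled variance: s²_p = [12×13² + 19×8²]/(31) = 104.6452
s_p = 10.2296
SE = s_p×√(1/n₁ + 1/n₂) = 10.2296×√(1/13 + 1/20) = 3.6444
t = (x̄₁ - x̄₂)/SE = (37 - 32)/3.6444 = 1.3720
df = 31, t-critical = ±2.744
Decision: fail to reject H₀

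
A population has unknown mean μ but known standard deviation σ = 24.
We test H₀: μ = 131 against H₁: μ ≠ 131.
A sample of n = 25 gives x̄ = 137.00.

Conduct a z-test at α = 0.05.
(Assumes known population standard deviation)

Standard error: SE = σ/√n = 24/√25 = 4.8000
z-statistic: z = (x̄ - μ₀)/SE = (137.00 - 131)/4.8000 = 1.2500
Critical value: ±1.960
p-value = 0.2113
Decision: fail to reject H₀

Answer: z = 1.2500, fail to reject H₀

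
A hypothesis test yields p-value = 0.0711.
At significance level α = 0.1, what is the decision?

Answer: reject H₀

Derivation:
Compare p-value to α:
0.0711 < 0.1
Decision: reject H₀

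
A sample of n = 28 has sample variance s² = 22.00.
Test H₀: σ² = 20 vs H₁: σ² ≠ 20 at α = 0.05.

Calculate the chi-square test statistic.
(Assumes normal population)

Answer: χ² = 29.7000, fail to reject H₀

Derivation:
df = n - 1 = 27
χ² = (n-1)s²/σ₀² = 27×22.00/20 = 29.7000
Critical values: χ²_{0.975,27} = 14.573, χ²_{0.025,27} = 43.195
Rejection region: χ² < 14.573 or χ² > 43.195
Decision: fail to reject H₀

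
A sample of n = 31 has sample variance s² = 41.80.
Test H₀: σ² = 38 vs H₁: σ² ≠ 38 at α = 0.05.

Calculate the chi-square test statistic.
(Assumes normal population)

Answer: χ² = 33.0000, fail to reject H₀

Derivation:
df = n - 1 = 30
χ² = (n-1)s²/σ₀² = 30×41.80/38 = 33.0000
Critical values: χ²_{0.975,30} = 16.791, χ²_{0.025,30} = 46.979
Rejection region: χ² < 16.791 or χ² > 46.979
Decision: fail to reject H₀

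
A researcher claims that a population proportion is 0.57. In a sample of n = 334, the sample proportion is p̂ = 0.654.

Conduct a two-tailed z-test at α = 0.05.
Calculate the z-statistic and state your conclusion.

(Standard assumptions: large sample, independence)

Answer: z = 3.1009, reject H₀

Derivation:
H₀: p = 0.57, H₁: p ≠ 0.57
Standard error: SE = √(p₀(1-p₀)/n) = √(0.57×0.43/334) = 0.027089
z-statistic: z = (p̂ - p₀)/SE = (0.654 - 0.57)/0.027089 = 3.1009
Critical value: z_0.025 = ±1.960
p-value = 0.0019
Decision: reject H₀ at α = 0.05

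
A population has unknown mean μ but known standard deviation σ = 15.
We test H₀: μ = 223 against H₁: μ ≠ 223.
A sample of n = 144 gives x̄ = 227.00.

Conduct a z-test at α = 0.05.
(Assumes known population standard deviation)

Standard error: SE = σ/√n = 15/√144 = 1.2500
z-statistic: z = (x̄ - μ₀)/SE = (227.00 - 223)/1.2500 = 3.2000
Critical value: ±1.960
p-value = 0.0014
Decision: reject H₀

Answer: z = 3.2000, reject H₀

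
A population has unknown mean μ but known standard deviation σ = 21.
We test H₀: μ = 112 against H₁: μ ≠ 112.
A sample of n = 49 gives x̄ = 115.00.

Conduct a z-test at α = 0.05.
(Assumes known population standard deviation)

Answer: z = 1.0000, fail to reject H₀

Derivation:
Standard error: SE = σ/√n = 21/√49 = 3.0000
z-statistic: z = (x̄ - μ₀)/SE = (115.00 - 112)/3.0000 = 1.0000
Critical value: ±1.960
p-value = 0.3173
Decision: fail to reject H₀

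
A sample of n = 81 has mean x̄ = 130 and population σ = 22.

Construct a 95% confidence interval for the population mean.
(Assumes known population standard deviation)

Confidence level: 95%, α = 0.05
z_0.025 = 1.960
SE = σ/√n = 22/√81 = 2.4444
Margin of error = 1.960 × 2.4444 = 4.7910
CI: x̄ ± margin = 130 ± 4.7910
CI: (125.2090, 134.7910)

Answer: (125.2090, 134.7910)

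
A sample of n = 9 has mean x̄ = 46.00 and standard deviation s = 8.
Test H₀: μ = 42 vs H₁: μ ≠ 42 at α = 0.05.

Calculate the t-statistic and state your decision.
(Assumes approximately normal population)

df = n - 1 = 8
SE = s/√n = 8/√9 = 2.6667
t = (x̄ - μ₀)/SE = (46.00 - 42)/2.6667 = 1.5000
Critical value: t_{0.025,8} = ±2.306
p-value ≈ 0.1720
Decision: fail to reject H₀

Answer: t = 1.5000, fail to reject H₀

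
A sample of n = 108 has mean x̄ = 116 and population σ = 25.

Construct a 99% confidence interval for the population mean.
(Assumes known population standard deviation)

Answer: (109.8032, 122.1968)

Derivation:
Confidence level: 99%, α = 0.01
z_0.005 = 2.576
SE = σ/√n = 25/√108 = 2.4056
Margin of error = 2.576 × 2.4056 = 6.1968
CI: x̄ ± margin = 116 ± 6.1968
CI: (109.8032, 122.1968)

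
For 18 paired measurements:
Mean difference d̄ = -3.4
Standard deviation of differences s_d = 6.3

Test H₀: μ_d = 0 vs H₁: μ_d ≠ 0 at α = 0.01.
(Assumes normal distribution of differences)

df = n - 1 = 17
SE = s_d/√n = 6.3/√18 = 1.4849
t = d̄/SE = -3.4/1.4849 = -2.2897
Critical value: t_{0.005,17} = ±2.898
p-value ≈ 0.0351
Decision: fail to reject H₀

Answer: t = -2.2897, fail to reject H₀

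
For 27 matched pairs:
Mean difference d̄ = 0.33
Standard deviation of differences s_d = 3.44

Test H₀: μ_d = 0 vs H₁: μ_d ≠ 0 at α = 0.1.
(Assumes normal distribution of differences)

Answer: t = 0.4985, fail to reject H₀

Derivation:
df = n - 1 = 26
SE = s_d/√n = 3.44/√27 = 0.6620
t = d̄/SE = 0.33/0.6620 = 0.4985
Critical value: t_{0.05,26} = ±1.706
p-value ≈ 0.6223
Decision: fail to reject H₀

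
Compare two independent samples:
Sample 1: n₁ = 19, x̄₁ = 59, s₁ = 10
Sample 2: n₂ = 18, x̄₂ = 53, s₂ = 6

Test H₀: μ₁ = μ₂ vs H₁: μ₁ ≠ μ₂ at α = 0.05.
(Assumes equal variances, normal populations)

Answer: t = 2.1974, reject H₀

Derivation:
Pooled variance: s²_p = [18×10² + 17×6²]/(35) = 68.9143
s_p = 8.3015
SE = s_p×√(1/n₁ + 1/n₂) = 8.3015×√(1/19 + 1/18) = 2.7305
t = (x̄₁ - x̄₂)/SE = (59 - 53)/2.7305 = 2.1974
df = 35, t-critical = ±2.030
Decision: reject H₀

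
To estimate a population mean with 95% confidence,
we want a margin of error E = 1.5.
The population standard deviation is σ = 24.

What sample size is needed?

Answer: n = 984

Derivation:
z_0.025 = 1.960
n = (z×σ/E)² = (1.960×24/1.5)²
n = 983.4496
Round up: n = 984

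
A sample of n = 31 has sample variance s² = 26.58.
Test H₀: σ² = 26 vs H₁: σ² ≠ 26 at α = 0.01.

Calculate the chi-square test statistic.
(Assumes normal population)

Answer: χ² = 30.6692, fail to reject H₀

Derivation:
df = n - 1 = 30
χ² = (n-1)s²/σ₀² = 30×26.58/26 = 30.6692
Critical values: χ²_{0.995,30} = 13.787, χ²_{0.005,30} = 53.672
Rejection region: χ² < 13.787 or χ² > 53.672
Decision: fail to reject H₀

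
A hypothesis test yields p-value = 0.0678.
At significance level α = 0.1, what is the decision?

Answer: reject H₀

Derivation:
Compare p-value to α:
0.0678 < 0.1
Decision: reject H₀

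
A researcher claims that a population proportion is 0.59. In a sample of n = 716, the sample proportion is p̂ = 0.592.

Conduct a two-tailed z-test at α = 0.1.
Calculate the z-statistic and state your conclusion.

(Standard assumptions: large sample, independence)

H₀: p = 0.59, H₁: p ≠ 0.59
Standard error: SE = √(p₀(1-p₀)/n) = √(0.59×0.41/716) = 0.018381
z-statistic: z = (p̂ - p₀)/SE = (0.592 - 0.59)/0.018381 = 0.1088
Critical value: z_0.05 = ±1.645
p-value = 0.9134
Decision: fail to reject H₀ at α = 0.1

Answer: z = 0.1088, fail to reject H₀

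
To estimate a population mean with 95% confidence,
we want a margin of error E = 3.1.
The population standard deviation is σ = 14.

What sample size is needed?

Answer: n = 79

Derivation:
z_0.025 = 1.960
n = (z×σ/E)² = (1.960×14/3.1)²
n = 78.3511
Round up: n = 79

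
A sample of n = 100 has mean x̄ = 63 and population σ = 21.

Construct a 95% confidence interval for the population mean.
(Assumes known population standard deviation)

Answer: (58.8840, 67.1160)

Derivation:
Confidence level: 95%, α = 0.05
z_0.025 = 1.960
SE = σ/√n = 21/√100 = 2.1000
Margin of error = 1.960 × 2.1000 = 4.1160
CI: x̄ ± margin = 63 ± 4.1160
CI: (58.8840, 67.1160)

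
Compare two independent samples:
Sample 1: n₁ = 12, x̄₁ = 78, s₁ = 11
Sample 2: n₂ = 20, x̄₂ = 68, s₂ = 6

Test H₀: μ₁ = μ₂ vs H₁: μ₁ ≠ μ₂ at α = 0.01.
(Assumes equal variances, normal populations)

Pooled variance: s²_p = [11×11² + 19×6²]/(30) = 67.1667
s_p = 8.1955
SE = s_p×√(1/n₁ + 1/n₂) = 8.1955×√(1/12 + 1/20) = 2.9926
t = (x̄₁ - x̄₂)/SE = (78 - 68)/2.9926 = 3.3416
df = 30, t-critical = ±2.750
Decision: reject H₀

Answer: t = 3.3416, reject H₀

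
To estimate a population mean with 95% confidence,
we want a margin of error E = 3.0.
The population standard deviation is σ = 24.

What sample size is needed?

Answer: n = 246

Derivation:
z_0.025 = 1.960
n = (z×σ/E)² = (1.960×24/3.0)²
n = 245.8624
Round up: n = 246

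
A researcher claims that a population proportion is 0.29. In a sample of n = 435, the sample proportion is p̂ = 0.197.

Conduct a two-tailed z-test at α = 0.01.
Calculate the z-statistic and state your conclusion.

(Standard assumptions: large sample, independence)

H₀: p = 0.29, H₁: p ≠ 0.29
Standard error: SE = √(p₀(1-p₀)/n) = √(0.29×0.71/435) = 0.021756
z-statistic: z = (p̂ - p₀)/SE = (0.197 - 0.29)/0.021756 = -4.2747
Critical value: z_0.005 = ±2.576
p-value < 0.0001
Decision: reject H₀ at α = 0.01

Answer: z = -4.2747, reject H₀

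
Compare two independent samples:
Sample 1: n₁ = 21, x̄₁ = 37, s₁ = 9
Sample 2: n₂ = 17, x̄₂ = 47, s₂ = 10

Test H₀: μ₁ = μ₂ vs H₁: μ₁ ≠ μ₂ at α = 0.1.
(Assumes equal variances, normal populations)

Answer: t = -3.2409, reject H₀

Derivation:
Pooled variance: s²_p = [20×9² + 16×10²]/(36) = 89.4444
s_p = 9.4575
SE = s_p×√(1/n₁ + 1/n₂) = 9.4575×√(1/21 + 1/17) = 3.0856
t = (x̄₁ - x̄₂)/SE = (37 - 47)/3.0856 = -3.2409
df = 36, t-critical = ±1.688
Decision: reject H₀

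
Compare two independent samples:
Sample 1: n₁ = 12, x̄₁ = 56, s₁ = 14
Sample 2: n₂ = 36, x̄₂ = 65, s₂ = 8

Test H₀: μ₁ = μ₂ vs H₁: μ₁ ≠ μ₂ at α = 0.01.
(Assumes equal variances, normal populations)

Answer: t = -2.7619, reject H₀

Derivation:
Pooled variance: s²_p = [11×14² + 35×8²]/(46) = 95.5652
s_p = 9.7757
SE = s_p×√(1/n₁ + 1/n₂) = 9.7757×√(1/12 + 1/36) = 3.2586
t = (x̄₁ - x̄₂)/SE = (56 - 65)/3.2586 = -2.7619
df = 46, t-critical = ±2.687
Decision: reject H₀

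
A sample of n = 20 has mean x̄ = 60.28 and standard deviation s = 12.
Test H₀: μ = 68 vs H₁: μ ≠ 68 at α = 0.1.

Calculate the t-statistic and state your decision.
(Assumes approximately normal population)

df = n - 1 = 19
SE = s/√n = 12/√20 = 2.6833
t = (x̄ - μ₀)/SE = (60.28 - 68)/2.6833 = -2.8771
Critical value: t_{0.05,19} = ±1.729
p-value ≈ 0.0097
Decision: reject H₀

Answer: t = -2.8771, reject H₀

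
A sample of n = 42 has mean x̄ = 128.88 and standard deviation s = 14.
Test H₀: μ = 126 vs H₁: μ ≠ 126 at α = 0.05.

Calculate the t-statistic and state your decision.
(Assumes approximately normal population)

df = n - 1 = 41
SE = s/√n = 14/√42 = 2.1602
t = (x̄ - μ₀)/SE = (128.88 - 126)/2.1602 = 1.3332
Critical value: t_{0.025,41} = ±2.020
p-value ≈ 0.1898
Decision: fail to reject H₀

Answer: t = 1.3332, fail to reject H₀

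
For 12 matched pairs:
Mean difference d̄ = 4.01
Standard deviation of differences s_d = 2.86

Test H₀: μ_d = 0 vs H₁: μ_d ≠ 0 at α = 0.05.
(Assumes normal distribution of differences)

Answer: t = 4.8571, reject H₀

Derivation:
df = n - 1 = 11
SE = s_d/√n = 2.86/√12 = 0.8256
t = d̄/SE = 4.01/0.8256 = 4.8571
Critical value: t_{0.025,11} = ±2.201
p-value ≈ 0.0005
Decision: reject H₀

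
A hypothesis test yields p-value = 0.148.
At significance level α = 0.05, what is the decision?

Compare p-value to α:
0.148 ≥ 0.05
Decision: fail to reject H₀

Answer: fail to reject H₀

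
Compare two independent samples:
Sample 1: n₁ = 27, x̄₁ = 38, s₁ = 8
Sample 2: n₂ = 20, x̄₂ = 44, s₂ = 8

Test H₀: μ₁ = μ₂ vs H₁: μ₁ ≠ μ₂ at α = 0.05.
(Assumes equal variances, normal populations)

Pooled variance: s²_p = [26×8² + 19×8²]/(45) = 64.0000
s_p = 8.0000
SE = s_p×√(1/n₁ + 1/n₂) = 8.0000×√(1/27 + 1/20) = 2.3602
t = (x̄₁ - x̄₂)/SE = (38 - 44)/2.3602 = -2.5422
df = 45, t-critical = ±2.014
Decision: reject H₀

Answer: t = -2.5422, reject H₀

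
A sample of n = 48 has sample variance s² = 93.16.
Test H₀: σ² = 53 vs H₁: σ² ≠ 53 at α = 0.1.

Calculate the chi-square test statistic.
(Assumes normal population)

df = n - 1 = 47
χ² = (n-1)s²/σ₀² = 47×93.16/53 = 82.6136
Critical values: χ²_{0.95,47} = 32.268, χ²_{0.05,47} = 64.001
Rejection region: χ² < 32.268 or χ² > 64.001
Decision: reject H₀

Answer: χ² = 82.6136, reject H₀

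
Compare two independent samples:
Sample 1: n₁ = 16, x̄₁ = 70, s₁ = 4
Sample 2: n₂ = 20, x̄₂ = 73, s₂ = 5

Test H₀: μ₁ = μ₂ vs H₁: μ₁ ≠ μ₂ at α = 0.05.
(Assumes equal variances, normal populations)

Answer: t = -1.9505, fail to reject H₀

Derivation:
Pooled variance: s²_p = [15×4² + 19×5²]/(34) = 21.0294
s_p = 4.5858
SE = s_p×√(1/n₁ + 1/n₂) = 4.5858×√(1/16 + 1/20) = 1.5381
t = (x̄₁ - x̄₂)/SE = (70 - 73)/1.5381 = -1.9505
df = 34, t-critical = ±2.032
Decision: fail to reject H₀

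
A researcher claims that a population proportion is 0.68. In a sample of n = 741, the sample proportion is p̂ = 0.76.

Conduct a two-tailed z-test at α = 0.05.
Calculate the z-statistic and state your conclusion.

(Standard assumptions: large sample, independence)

H₀: p = 0.68, H₁: p ≠ 0.68
Standard error: SE = √(p₀(1-p₀)/n) = √(0.68×0.32/741) = 0.017136
z-statistic: z = (p̂ - p₀)/SE = (0.76 - 0.68)/0.017136 = 4.6685
Critical value: z_0.025 = ±1.960
p-value < 0.0001
Decision: reject H₀ at α = 0.05

Answer: z = 4.6685, reject H₀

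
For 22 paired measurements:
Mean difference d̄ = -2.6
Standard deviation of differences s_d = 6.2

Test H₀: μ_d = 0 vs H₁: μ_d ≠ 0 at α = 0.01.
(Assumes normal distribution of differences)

df = n - 1 = 21
SE = s_d/√n = 6.2/√22 = 1.3218
t = d̄/SE = -2.6/1.3218 = -1.9670
Critical value: t_{0.005,21} = ±2.831
p-value ≈ 0.0625
Decision: fail to reject H₀

Answer: t = -1.9670, fail to reject H₀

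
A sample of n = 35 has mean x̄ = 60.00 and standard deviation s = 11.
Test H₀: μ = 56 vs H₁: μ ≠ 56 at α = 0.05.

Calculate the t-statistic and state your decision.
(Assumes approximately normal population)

Answer: t = 2.1513, reject H₀

Derivation:
df = n - 1 = 34
SE = s/√n = 11/√35 = 1.8593
t = (x̄ - μ₀)/SE = (60.00 - 56)/1.8593 = 2.1513
Critical value: t_{0.025,34} = ±2.032
p-value ≈ 0.0386
Decision: reject H₀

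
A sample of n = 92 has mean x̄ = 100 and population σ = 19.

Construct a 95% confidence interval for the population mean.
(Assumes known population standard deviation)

Answer: (96.1174, 103.8826)

Derivation:
Confidence level: 95%, α = 0.05
z_0.025 = 1.960
SE = σ/√n = 19/√92 = 1.9809
Margin of error = 1.960 × 1.9809 = 3.8826
CI: x̄ ± margin = 100 ± 3.8826
CI: (96.1174, 103.8826)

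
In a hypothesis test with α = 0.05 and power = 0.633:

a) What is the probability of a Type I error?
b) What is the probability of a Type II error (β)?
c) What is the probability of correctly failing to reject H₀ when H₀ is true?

Answer: a) 0.05, b) 0.367, c) 0.95

Derivation:
a) Type I error probability = α = 0.05
b) Power = P(reject H₀ | H₁ true) = 1 - β = 0.633, so Type II error probability = β = 1 - Power = 0.367
c) P(fail to reject H₀ | H₀ true) = 1 - α = 0.95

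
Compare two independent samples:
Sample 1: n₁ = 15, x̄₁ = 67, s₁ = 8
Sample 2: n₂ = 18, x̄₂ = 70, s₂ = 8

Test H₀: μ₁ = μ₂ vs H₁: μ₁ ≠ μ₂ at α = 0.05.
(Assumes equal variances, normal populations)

Pooled variance: s²_p = [14×8² + 17×8²]/(31) = 64.0000
s_p = 8.0000
SE = s_p×√(1/n₁ + 1/n₂) = 8.0000×√(1/15 + 1/18) = 2.7968
t = (x̄₁ - x̄₂)/SE = (67 - 70)/2.7968 = -1.0727
df = 31, t-critical = ±2.040
Decision: fail to reject H₀

Answer: t = -1.0727, fail to reject H₀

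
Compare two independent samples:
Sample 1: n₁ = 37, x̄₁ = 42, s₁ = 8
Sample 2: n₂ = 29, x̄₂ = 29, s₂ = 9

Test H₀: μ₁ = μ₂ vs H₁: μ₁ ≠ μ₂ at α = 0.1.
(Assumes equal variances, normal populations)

Pooled variance: s²_p = [36×8² + 28×9²]/(64) = 71.4375
s_p = 8.4521
SE = s_p×√(1/n₁ + 1/n₂) = 8.4521×√(1/37 + 1/29) = 2.0962
t = (x̄₁ - x̄₂)/SE = (42 - 29)/2.0962 = 6.2017
df = 64, t-critical = ±1.669
Decision: reject H₀

Answer: t = 6.2017, reject H₀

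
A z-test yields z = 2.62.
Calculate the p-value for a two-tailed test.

For z = 2.62:
p = 2×P(Z > |2.62|) = 2×(1 - Φ(2.62)) = 0.0088

Answer: p-value ≈ 0.0088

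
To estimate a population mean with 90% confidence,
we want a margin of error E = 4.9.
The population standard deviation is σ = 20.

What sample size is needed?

z_0.05 = 1.645
n = (z×σ/E)² = (1.645×20/4.9)²
n = 45.0816
Round up: n = 46

Answer: n = 46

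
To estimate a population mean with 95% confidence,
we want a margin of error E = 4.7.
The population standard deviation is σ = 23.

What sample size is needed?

Answer: n = 92

Derivation:
z_0.025 = 1.960
n = (z×σ/E)² = (1.960×23/4.7)²
n = 91.9967
Round up: n = 92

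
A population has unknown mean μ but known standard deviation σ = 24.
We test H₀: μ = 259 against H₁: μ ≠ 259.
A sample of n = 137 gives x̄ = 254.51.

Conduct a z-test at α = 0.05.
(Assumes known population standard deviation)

Standard error: SE = σ/√n = 24/√137 = 2.0505
z-statistic: z = (x̄ - μ₀)/SE = (254.51 - 259)/2.0505 = -2.1897
Critical value: ±1.960
p-value = 0.0285
Decision: reject H₀

Answer: z = -2.1897, reject H₀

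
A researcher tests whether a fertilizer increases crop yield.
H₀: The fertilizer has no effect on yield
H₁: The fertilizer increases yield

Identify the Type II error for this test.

Type I error (α): Rejecting H₀ when H₀ is true
Type II error (β): Failing to reject H₀ when H₁ is true

Answer: Failing to recommend an effective fertilizer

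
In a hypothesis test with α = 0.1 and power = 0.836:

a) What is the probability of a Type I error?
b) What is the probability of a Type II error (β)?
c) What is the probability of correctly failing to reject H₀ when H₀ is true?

a) Type I error probability = α = 0.1
b) Power = P(reject H₀ | H₁ true) = 1 - β = 0.836, so Type II error probability = β = 1 - Power = 0.164
c) P(fail to reject H₀ | H₀ true) = 1 - α = 0.9

Answer: a) 0.1, b) 0.164, c) 0.9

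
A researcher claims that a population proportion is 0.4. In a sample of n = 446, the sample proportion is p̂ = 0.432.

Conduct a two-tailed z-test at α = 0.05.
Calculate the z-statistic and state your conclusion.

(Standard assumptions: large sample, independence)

H₀: p = 0.4, H₁: p ≠ 0.4
Standard error: SE = √(p₀(1-p₀)/n) = √(0.4×0.6/446) = 0.023197
z-statistic: z = (p̂ - p₀)/SE = (0.432 - 0.4)/0.023197 = 1.3795
Critical value: z_0.025 = ±1.960
p-value = 0.1677
Decision: fail to reject H₀ at α = 0.05

Answer: z = 1.3795, fail to reject H₀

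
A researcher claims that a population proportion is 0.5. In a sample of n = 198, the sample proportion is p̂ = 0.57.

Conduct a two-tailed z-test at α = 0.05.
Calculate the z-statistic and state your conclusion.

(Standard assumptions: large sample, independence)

Answer: z = 1.9700, reject H₀

Derivation:
H₀: p = 0.5, H₁: p ≠ 0.5
Standard error: SE = √(p₀(1-p₀)/n) = √(0.5×0.5/198) = 0.035533
z-statistic: z = (p̂ - p₀)/SE = (0.57 - 0.5)/0.035533 = 1.9700
Critical value: z_0.025 = ±1.960
p-value = 0.0488
Decision: reject H₀ at α = 0.05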